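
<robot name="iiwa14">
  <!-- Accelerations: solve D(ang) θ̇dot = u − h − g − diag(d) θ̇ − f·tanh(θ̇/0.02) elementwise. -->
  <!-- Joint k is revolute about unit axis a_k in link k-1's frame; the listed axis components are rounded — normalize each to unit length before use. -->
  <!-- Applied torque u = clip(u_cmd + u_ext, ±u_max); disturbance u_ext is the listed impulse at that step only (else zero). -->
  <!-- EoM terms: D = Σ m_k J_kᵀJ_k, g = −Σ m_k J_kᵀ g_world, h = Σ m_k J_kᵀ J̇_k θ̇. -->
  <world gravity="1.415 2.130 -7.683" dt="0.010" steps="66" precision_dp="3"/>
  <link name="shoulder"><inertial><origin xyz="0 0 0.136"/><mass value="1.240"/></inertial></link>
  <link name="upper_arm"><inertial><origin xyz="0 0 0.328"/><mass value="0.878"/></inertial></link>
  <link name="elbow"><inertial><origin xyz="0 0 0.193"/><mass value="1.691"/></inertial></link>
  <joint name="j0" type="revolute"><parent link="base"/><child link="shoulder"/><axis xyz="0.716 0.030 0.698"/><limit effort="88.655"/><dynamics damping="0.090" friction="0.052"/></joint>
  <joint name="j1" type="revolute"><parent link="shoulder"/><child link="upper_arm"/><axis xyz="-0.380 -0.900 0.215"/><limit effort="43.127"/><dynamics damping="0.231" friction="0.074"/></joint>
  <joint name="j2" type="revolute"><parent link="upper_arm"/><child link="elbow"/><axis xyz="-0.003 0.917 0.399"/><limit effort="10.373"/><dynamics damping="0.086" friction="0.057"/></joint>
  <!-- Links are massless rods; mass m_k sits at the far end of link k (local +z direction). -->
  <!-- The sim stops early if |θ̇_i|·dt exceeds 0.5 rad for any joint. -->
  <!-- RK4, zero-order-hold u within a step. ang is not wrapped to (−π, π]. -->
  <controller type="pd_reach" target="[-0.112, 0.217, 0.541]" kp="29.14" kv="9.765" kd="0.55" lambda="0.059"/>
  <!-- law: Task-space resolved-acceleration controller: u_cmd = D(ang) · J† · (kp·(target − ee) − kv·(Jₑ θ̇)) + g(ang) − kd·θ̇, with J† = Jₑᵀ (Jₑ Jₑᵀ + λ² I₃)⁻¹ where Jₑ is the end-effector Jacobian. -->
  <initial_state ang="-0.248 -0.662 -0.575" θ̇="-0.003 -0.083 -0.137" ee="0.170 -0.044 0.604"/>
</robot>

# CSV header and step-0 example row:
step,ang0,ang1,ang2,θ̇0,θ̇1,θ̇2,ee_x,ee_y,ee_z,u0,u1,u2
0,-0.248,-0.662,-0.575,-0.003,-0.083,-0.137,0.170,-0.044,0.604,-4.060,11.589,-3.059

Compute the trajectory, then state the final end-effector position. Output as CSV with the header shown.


step,ang0,ang1,ang2,θ̇0,θ̇1,θ̇2,ee_x,ee_y,ee_z,u0,u1,u2
1,-0.248,-0.663,-0.578,-0.073,-0.024,-0.448,0.170,-0.044,0.604,-3.509,10.644,-2.606
2,-0.249,-0.662,-0.583,-0.134,0.053,-0.640,0.169,-0.043,0.604,-3.004,9.782,-2.248
3,-0.251,-0.661,-0.590,-0.184,0.137,-0.755,0.167,-0.042,0.604,-2.537,8.991,-1.954
4,-0.253,-0.660,-0.598,-0.224,0.225,-0.823,0.165,-0.040,0.605,-2.104,8.259,-1.704
5,-0.255,-0.657,-0.607,-0.257,0.310,-0.865,0.163,-0.037,0.605,-1.701,7.583,-1.483
6,-0.258,-0.653,-0.615,-0.284,0.390,-0.891,0.161,-0.034,0.606,-1.323,6.959,-1.283
7,-0.261,-0.649,-0.624,-0.305,0.464,-0.908,0.158,-0.031,0.607,-0.969,6.381,-1.100
8,-0.264,-0.644,-0.634,-0.321,0.531,-0.917,0.155,-0.028,0.607,-0.636,5.845,-0.931
9,-0.267,-0.639,-0.643,-0.333,0.593,-0.921,0.151,-0.024,0.608,-0.322,5.349,-0.773
10,-0.271,-0.632,-0.652,-0.342,0.649,-0.921,0.148,-0.020,0.609,-0.026,4.888,-0.626
11,-0.274,-0.626,-0.661,-0.347,0.700,-0.918,0.144,-0.016,0.610,0.254,4.459,-0.489
12,-0.278,-0.618,-0.670,-0.350,0.745,-0.911,0.140,-0.011,0.611,0.520,4.060,-0.360
13,-0.281,-0.611,-0.679,-0.351,0.786,-0.903,0.136,-0.007,0.611,0.771,3.688,-0.239
14,-0.285,-0.603,-0.688,-0.350,0.822,-0.892,0.132,-0.002,0.612,1.010,3.341,-0.125
15,-0.288,-0.594,-0.697,-0.348,0.854,-0.879,0.128,0.003,0.613,1.238,3.016,-0.018
16,-0.292,-0.586,-0.706,-0.345,0.882,-0.865,0.123,0.007,0.613,1.454,2.712,0.083
17,-0.295,-0.577,-0.714,-0.340,0.907,-0.850,0.119,0.012,0.614,1.660,2.426,0.178
18,-0.299,-0.568,-0.723,-0.335,0.928,-0.834,0.115,0.017,0.615,1.857,2.159,0.269
19,-0.302,-0.558,-0.731,-0.329,0.946,-0.817,0.110,0.022,0.615,2.045,1.907,0.354
20,-0.305,-0.549,-0.739,-0.322,0.961,-0.800,0.106,0.027,0.615,2.225,1.670,0.435
21,-0.308,-0.539,-0.747,-0.315,0.973,-0.781,0.101,0.032,0.616,2.396,1.446,0.512
22,-0.311,-0.529,-0.755,-0.308,0.982,-0.763,0.097,0.037,0.616,2.560,1.235,0.584
23,-0.314,-0.519,-0.762,-0.300,0.989,-0.744,0.092,0.042,0.616,2.717,1.036,0.653
24,-0.317,-0.509,-0.770,-0.293,0.994,-0.725,0.088,0.047,0.616,2.868,0.848,0.719
25,-0.320,-0.499,-0.777,-0.285,0.997,-0.706,0.083,0.052,0.616,3.011,0.669,0.781
26,-0.323,-0.489,-0.784,-0.277,0.998,-0.688,0.079,0.057,0.616,3.149,0.500,0.840
27,-0.326,-0.479,-0.791,-0.270,0.997,-0.669,0.075,0.061,0.616,3.281,0.340,0.897
28,-0.328,-0.469,-0.797,-0.262,0.995,-0.650,0.070,0.066,0.616,3.407,0.189,0.950
29,-0.331,-0.460,-0.804,-0.254,0.991,-0.632,0.066,0.071,0.615,3.527,0.045,1.001
30,-0.334,-0.450,-0.810,-0.246,0.986,-0.613,0.061,0.075,0.615,3.643,-0.092,1.050
31,-0.336,-0.440,-0.816,-0.239,0.979,-0.596,0.057,0.080,0.614,3.753,-0.222,1.096
32,-0.338,-0.430,-0.822,-0.231,0.972,-0.578,0.053,0.084,0.614,3.859,-0.345,1.139
33,-0.341,-0.420,-0.827,-0.224,0.963,-0.561,0.049,0.089,0.613,3.960,-0.462,1.181
34,-0.343,-0.411,-0.833,-0.216,0.953,-0.544,0.045,0.093,0.613,4.056,-0.573,1.220
35,-0.345,-0.401,-0.838,-0.209,0.942,-0.527,0.041,0.097,0.612,4.148,-0.679,1.258
36,-0.347,-0.392,-0.843,-0.202,0.931,-0.511,0.037,0.101,0.611,4.236,-0.779,1.294
37,-0.349,-0.383,-0.848,-0.195,0.919,-0.495,0.033,0.105,0.611,4.319,-0.875,1.327
38,-0.351,-0.374,-0.853,-0.188,0.906,-0.480,0.029,0.109,0.610,4.399,-0.965,1.359
39,-0.353,-0.365,-0.858,-0.181,0.893,-0.465,0.025,0.113,0.609,4.476,-1.052,1.390
40,-0.354,-0.356,-0.863,-0.174,0.879,-0.451,0.022,0.116,0.608,4.548,-1.134,1.419
41,-0.356,-0.347,-0.867,-0.168,0.865,-0.437,0.018,0.120,0.607,4.617,-1.211,1.446
42,-0.358,-0.338,-0.871,-0.162,0.850,-0.423,0.014,0.123,0.606,4.683,-1.285,1.472
43,-0.359,-0.330,-0.875,-0.155,0.835,-0.410,0.011,0.127,0.605,4.745,-1.355,1.496
44,-0.361,-0.322,-0.879,-0.149,0.820,-0.397,0.008,0.130,0.604,4.805,-1.422,1.519
45,-0.362,-0.314,-0.883,-0.143,0.804,-0.384,0.004,0.133,0.603,4.861,-1.485,1.541
46,-0.364,-0.306,-0.887,-0.138,0.788,-0.372,0.001,0.136,0.602,4.915,-1.545,1.562
47,-0.365,-0.298,-0.891,-0.132,0.773,-0.360,-0.002,0.140,0.601,4.966,-1.602,1.582
48,-0.366,-0.290,-0.894,-0.126,0.757,-0.349,-0.005,0.142,0.600,5.014,-1.656,1.600
49,-0.368,-0.283,-0.898,-0.121,0.741,-0.338,-0.008,0.145,0.599,5.060,-1.707,1.617
50,-0.369,-0.275,-0.901,-0.116,0.725,-0.327,-0.011,0.148,0.598,5.103,-1.755,1.634
51,-0.370,-0.268,-0.904,-0.111,0.709,-0.317,-0.014,0.151,0.597,5.145,-1.801,1.649
52,-0.371,-0.261,-0.907,-0.106,0.693,-0.307,-0.017,0.153,0.596,5.183,-1.844,1.664
53,-0.372,-0.254,-0.910,-0.101,0.677,-0.297,-0.020,0.156,0.595,5.220,-1.885,1.677
54,-0.373,-0.248,-0.913,-0.096,0.661,-0.288,-0.023,0.158,0.594,5.255,-1.924,1.690
55,-0.374,-0.241,-0.916,-0.092,0.645,-0.278,-0.025,0.161,0.593,5.288,-1.960,1.702
56,-0.375,-0.235,-0.919,-0.087,0.629,-0.270,-0.028,0.163,0.592,5.319,-1.995,1.714
57,-0.376,-0.229,-0.922,-0.083,0.614,-0.261,-0.030,0.165,0.591,5.348,-2.028,1.724
58,-0.377,-0.223,-0.924,-0.079,0.598,-0.253,-0.033,0.167,0.590,5.376,-2.058,1.734
59,-0.377,-0.217,-0.927,-0.075,0.583,-0.245,-0.035,0.169,0.589,5.402,-2.087,1.743
60,-0.378,-0.211,-0.929,-0.071,0.568,-0.237,-0.037,0.171,0.588,5.426,-2.115,1.752
61,-0.379,-0.205,-0.931,-0.067,0.553,-0.230,-0.040,0.173,0.587,5.450,-2.141,1.760
62,-0.379,-0.200,-0.934,-0.063,0.539,-0.223,-0.042,0.175,0.586,5.471,-2.165,1.768
63,-0.380,-0.195,-0.936,-0.060,0.524,-0.216,-0.044,0.177,0.585,5.492,-2.188,1.775
64,-0.381,-0.189,-0.938,-0.056,0.510,-0.209,-0.046,0.178,0.584,5.511,-2.210,1.782
65,-0.381,-0.184,-0.940,-0.053,0.496,-0.202,-0.048,0.180,0.583,5.529,-2.230,1.788
66,-0.382,-0.179,-0.942,-0.050,0.483,-0.196,-0.050,0.182,0.582,,,
# final ee position (m): -0.050 0.182 0.582


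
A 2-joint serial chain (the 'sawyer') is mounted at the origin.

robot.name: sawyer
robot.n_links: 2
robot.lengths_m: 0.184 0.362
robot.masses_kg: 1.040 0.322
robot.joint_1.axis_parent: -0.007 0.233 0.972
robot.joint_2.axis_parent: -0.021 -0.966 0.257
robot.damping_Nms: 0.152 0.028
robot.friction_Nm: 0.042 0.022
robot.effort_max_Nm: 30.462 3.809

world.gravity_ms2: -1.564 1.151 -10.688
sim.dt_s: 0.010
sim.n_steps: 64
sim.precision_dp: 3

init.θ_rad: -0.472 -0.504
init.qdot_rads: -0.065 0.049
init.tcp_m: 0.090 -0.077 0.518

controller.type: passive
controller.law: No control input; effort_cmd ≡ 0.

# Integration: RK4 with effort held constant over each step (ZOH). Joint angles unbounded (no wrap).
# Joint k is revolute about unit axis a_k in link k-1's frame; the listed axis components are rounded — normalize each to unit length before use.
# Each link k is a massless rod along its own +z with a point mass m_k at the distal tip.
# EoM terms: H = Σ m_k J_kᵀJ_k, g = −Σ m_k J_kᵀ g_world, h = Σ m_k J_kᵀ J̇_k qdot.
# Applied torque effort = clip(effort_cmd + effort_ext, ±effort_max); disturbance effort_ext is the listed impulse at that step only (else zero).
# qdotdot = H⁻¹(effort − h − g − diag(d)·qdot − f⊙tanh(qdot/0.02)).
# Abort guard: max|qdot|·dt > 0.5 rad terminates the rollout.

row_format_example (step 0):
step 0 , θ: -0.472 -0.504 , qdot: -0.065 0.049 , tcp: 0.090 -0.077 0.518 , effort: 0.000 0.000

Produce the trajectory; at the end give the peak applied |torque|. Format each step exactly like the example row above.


step 1 , θ: -0.473 -0.504 , qdot: -0.176 -0.049 , tcp: 0.090 -0.077 0.518 , effort: 0.000 0.000
step 2 , θ: -0.475 -0.505 , qdot: -0.270 -0.136 , tcp: 0.089 -0.078 0.518 , effort: 0.000 0.000
step 3 , θ: -0.479 -0.507 , qdot: -0.353 -0.219 , tcp: 0.089 -0.078 0.518 , effort: 0.000 0.000
step 4 , θ: -0.483 -0.509 , qdot: -0.426 -0.299 , tcp: 0.089 -0.079 0.518 , effort: 0.000 0.000
step 5 , θ: -0.487 -0.513 , qdot: -0.490 -0.377 , tcp: 0.089 -0.080 0.517 , effort: 0.000 0.000
step 6 , θ: -0.492 -0.517 , qdot: -0.545 -0.452 , tcp: 0.089 -0.081 0.517 , effort: 0.000 0.000
step 7 , θ: -0.498 -0.522 , qdot: -0.594 -0.526 , tcp: 0.089 -0.083 0.516 , effort: 0.000 0.000
step 8 , θ: -0.504 -0.527 , qdot: -0.636 -0.599 , tcp: 0.090 -0.084 0.516 , effort: 0.000 0.000
step 9 , θ: -0.511 -0.534 , qdot: -0.673 -0.672 , tcp: 0.090 -0.086 0.515 , effort: 0.000 0.000
step 10 , θ: -0.518 -0.541 , qdot: -0.704 -0.744 , tcp: 0.090 -0.088 0.514 , effort: 0.000 0.000
step 11 , θ: -0.525 -0.549 , qdot: -0.731 -0.816 , tcp: 0.091 -0.090 0.513 , effort: 0.000 0.000
step 12 , θ: -0.532 -0.557 , qdot: -0.755 -0.889 , tcp: 0.091 -0.093 0.512 , effort: 0.000 0.000
step 13 , θ: -0.540 -0.566 , qdot: -0.775 -0.962 , tcp: 0.092 -0.095 0.511 , effort: 0.000 0.000
step 14 , θ: -0.548 -0.576 , qdot: -0.792 -1.037 , tcp: 0.093 -0.098 0.510 , effort: 0.000 0.000
step 15 , θ: -0.556 -0.587 , qdot: -0.806 -1.113 , tcp: 0.094 -0.101 0.508 , effort: 0.000 0.000
step 16 , θ: -0.564 -0.599 , qdot: -0.818 -1.190 , tcp: 0.095 -0.104 0.507 , effort: 0.000 0.000
step 17 , θ: -0.572 -0.611 , qdot: -0.827 -1.270 , tcp: 0.096 -0.107 0.505 , effort: 0.000 0.000
step 18 , θ: -0.580 -0.624 , qdot: -0.834 -1.352 , tcp: 0.097 -0.111 0.503 , effort: 0.000 0.000
step 19 , θ: -0.589 -0.638 , qdot: -0.840 -1.436 , tcp: 0.098 -0.115 0.501 , effort: 0.000 0.000
step 20 , θ: -0.597 -0.653 , qdot: -0.843 -1.523 , tcp: 0.100 -0.118 0.499 , effort: 0.000 0.000
step 21 , θ: -0.606 -0.668 , qdot: -0.845 -1.612 , tcp: 0.101 -0.123 0.496 , effort: 0.000 0.000
step 22 , θ: -0.614 -0.685 , qdot: -0.845 -1.705 , tcp: 0.103 -0.127 0.493 , effort: 0.000 0.000
step 23 , θ: -0.622 -0.703 , qdot: -0.843 -1.801 , tcp: 0.104 -0.132 0.490 , effort: 0.000 0.000
step 24 , θ: -0.631 -0.721 , qdot: -0.839 -1.901 , tcp: 0.106 -0.136 0.487 , effort: 0.000 0.000
step 25 , θ: -0.639 -0.741 , qdot: -0.834 -2.005 , tcp: 0.108 -0.141 0.484 , effort: 0.000 0.000
step 26 , θ: -0.647 -0.761 , qdot: -0.827 -2.113 , tcp: 0.110 -0.147 0.480 , effort: 0.000 0.000
step 27 , θ: -0.656 -0.783 , qdot: -0.818 -2.225 , tcp: 0.112 -0.152 0.476 , effort: 0.000 0.000
step 28 , θ: -0.664 -0.806 , qdot: -0.808 -2.341 , tcp: 0.114 -0.158 0.471 , effort: 0.000 0.000
step 29 , θ: -0.672 -0.830 , qdot: -0.796 -2.463 , tcp: 0.116 -0.164 0.466 , effort: 0.000 0.000
step 30 , θ: -0.680 -0.855 , qdot: -0.781 -2.589 , tcp: 0.119 -0.170 0.461 , effort: 0.000 0.000
step 31 , θ: -0.688 -0.882 , qdot: -0.765 -2.721 , tcp: 0.121 -0.177 0.455 , effort: 0.000 0.000
step 32 , θ: -0.695 -0.909 , qdot: -0.747 -2.858 , tcp: 0.123 -0.183 0.449 , effort: 0.000 0.000
step 33 , θ: -0.702 -0.939 , qdot: -0.727 -3.000 , tcp: 0.126 -0.190 0.442 , effort: 0.000 0.000
step 34 , θ: -0.710 -0.969 , qdot: -0.704 -3.149 , tcp: 0.128 -0.197 0.434 , effort: 0.000 0.000
step 35 , θ: -0.717 -1.002 , qdot: -0.679 -3.304 , tcp: 0.131 -0.204 0.426 , effort: 0.000 0.000
step 36 , θ: -0.723 -1.036 , qdot: -0.651 -3.464 , tcp: 0.133 -0.212 0.418 , effort: 0.000 0.000
step 37 , θ: -0.730 -1.071 , qdot: -0.621 -3.632 , tcp: 0.135 -0.219 0.408 , effort: 0.000 0.000
step 38 , θ: -0.736 -1.108 , qdot: -0.588 -3.806 , tcp: 0.138 -0.227 0.398 , effort: 0.000 0.000
step 39 , θ: -0.741 -1.147 , qdot: -0.551 -3.986 , tcp: 0.140 -0.235 0.388 , effort: 0.000 0.000
step 40 , θ: -0.747 -1.188 , qdot: -0.511 -4.174 , tcp: 0.142 -0.242 0.376 , effort: 0.000 0.000
step 41 , θ: -0.751 -1.231 , qdot: -0.468 -4.369 , tcp: 0.144 -0.250 0.363 , effort: 0.000 0.000
step 42 , θ: -0.756 -1.275 , qdot: -0.420 -4.570 , tcp: 0.146 -0.258 0.350 , effort: 0.000 0.000
step 43 , θ: -0.760 -1.322 , qdot: -0.367 -4.779 , tcp: 0.147 -0.265 0.335 , effort: 0.000 0.000
step 44 , θ: -0.763 -1.371 , qdot: -0.310 -4.995 , tcp: 0.148 -0.272 0.320 , effort: 0.000 0.000
step 45 , θ: -0.766 -1.422 , qdot: -0.246 -5.218 , tcp: 0.149 -0.279 0.303 , effort: 0.000 0.000
step 46 , θ: -0.768 -1.475 , qdot: -0.175 -5.448 , tcp: 0.150 -0.285 0.286 , effort: 0.000 0.000
step 47 , θ: -0.770 -1.531 , qdot: -0.096 -5.685 , tcp: 0.150 -0.291 0.267 , effort: 0.000 0.000
step 48 , θ: -0.770 -1.589 , qdot: -0.009 -5.928 , tcp: 0.149 -0.296 0.248 , effort: 0.000 0.000
step 49 , θ: -0.770 -1.650 , qdot: 0.076 -6.177 , tcp: 0.148 -0.301 0.227 , effort: 0.000 0.000
step 50 , θ: -0.768 -1.713 , qdot: 0.171 -6.433 , tcp: 0.147 -0.304 0.205 , effort: 0.000 0.000
step 51 , θ: -0.766 -1.778 , qdot: 0.283 -6.694 , tcp: 0.144 -0.307 0.183 , effort: 0.000 0.000
step 52 , θ: -0.763 -1.846 , qdot: 0.414 -6.961 , tcp: 0.141 -0.308 0.159 , effort: 0.000 0.000
step 53 , θ: -0.758 -1.917 , qdot: 0.569 -7.234 , tcp: 0.137 -0.308 0.135 , effort: 0.000 0.000
step 54 , θ: -0.751 -1.991 , qdot: 0.752 -7.513 , tcp: 0.132 -0.306 0.110 , effort: 0.000 0.000
step 55 , θ: -0.743 -2.068 , qdot: 0.973 -7.799 , tcp: 0.125 -0.303 0.085 , effort: 0.000 0.000
step 56 , θ: -0.732 -2.147 , qdot: 1.241 -8.093 , tcp: 0.118 -0.298 0.059 , effort: 0.000 0.000
step 57 , θ: -0.718 -2.230 , qdot: 1.572 -8.398 , tcp: 0.109 -0.291 0.033 , effort: 0.000 0.000
step 58 , θ: -0.700 -2.315 , qdot: 1.984 -8.716 , tcp: 0.100 -0.282 0.008 , effort: 0.000 0.000
step 59 , θ: -0.678 -2.404 , qdot: 2.507 -9.056 , tcp: 0.088 -0.271 -0.017 , effort: 0.000 0.000
step 60 , θ: -0.649 -2.496 , qdot: 3.181 -9.426 , tcp: 0.076 -0.259 -0.041 , effort: 0.000 0.000
step 61 , θ: -0.613 -2.593 , qdot: 4.060 -9.841 , tcp: 0.062 -0.244 -0.064 , effort: 0.000 0.000
step 62 , θ: -0.567 -2.693 , qdot: 5.205 -10.319 , tcp: 0.046 -0.229 -0.084 , effort: 0.000 0.000
step 63 , θ: -0.508 -2.799 , qdot: 6.623 -10.859 , tcp: 0.028 -0.213 -0.103 , effort: 0.000 0.000
step 64 , θ: -0.435 -2.910 , qdot: 7.959 -11.330 , tcp: 0.008 -0.197 -0.117
max |effort| (N·m): 0.000


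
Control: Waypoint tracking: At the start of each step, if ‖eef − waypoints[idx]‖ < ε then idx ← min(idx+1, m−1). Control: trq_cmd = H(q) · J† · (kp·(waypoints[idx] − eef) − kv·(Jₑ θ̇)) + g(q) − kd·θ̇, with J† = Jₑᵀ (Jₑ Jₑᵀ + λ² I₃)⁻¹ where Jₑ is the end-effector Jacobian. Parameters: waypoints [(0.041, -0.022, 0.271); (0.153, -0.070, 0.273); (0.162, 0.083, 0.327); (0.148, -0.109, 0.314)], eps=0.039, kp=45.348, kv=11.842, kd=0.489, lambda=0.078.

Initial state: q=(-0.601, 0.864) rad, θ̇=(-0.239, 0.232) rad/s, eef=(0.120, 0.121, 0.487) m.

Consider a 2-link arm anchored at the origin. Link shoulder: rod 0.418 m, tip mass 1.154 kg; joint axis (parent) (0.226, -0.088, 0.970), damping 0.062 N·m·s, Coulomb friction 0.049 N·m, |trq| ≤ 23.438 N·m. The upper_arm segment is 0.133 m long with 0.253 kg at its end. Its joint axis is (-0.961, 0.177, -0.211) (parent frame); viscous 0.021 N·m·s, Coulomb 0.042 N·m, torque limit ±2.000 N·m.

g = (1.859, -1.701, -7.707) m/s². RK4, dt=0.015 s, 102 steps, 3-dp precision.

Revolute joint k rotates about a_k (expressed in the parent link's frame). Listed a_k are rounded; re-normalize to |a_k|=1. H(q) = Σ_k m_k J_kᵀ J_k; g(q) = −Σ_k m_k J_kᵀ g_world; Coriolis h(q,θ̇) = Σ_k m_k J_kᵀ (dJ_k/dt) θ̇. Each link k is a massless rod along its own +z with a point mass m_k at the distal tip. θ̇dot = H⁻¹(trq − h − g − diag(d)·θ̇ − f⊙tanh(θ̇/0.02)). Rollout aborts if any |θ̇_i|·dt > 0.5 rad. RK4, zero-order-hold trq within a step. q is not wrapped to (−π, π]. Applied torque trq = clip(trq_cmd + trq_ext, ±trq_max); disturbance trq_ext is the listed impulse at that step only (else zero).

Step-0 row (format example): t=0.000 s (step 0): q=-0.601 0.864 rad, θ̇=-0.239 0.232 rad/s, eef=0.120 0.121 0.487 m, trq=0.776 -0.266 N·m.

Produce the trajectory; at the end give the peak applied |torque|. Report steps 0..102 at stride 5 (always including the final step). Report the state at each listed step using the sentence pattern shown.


t=0.075 s (step 5): q=-0.587 0.875 rad, θ̇=0.327 0.236 rad/s, eef=0.118 0.121 0.487 m, trq=0.394 -0.245 N·m.
t=0.150 s (step 10): q=-0.564 0.884 rad, θ̇=0.288 0.033 rad/s, eef=0.115 0.122 0.487 m, trq=0.394 -0.137 N·m.
t=0.225 s (step 15): q=-0.541 0.893 rad, θ̇=0.330 0.224 rad/s, eef=0.112 0.122 0.486 m, trq=0.365 -0.235 N·m.
t=0.300 s (step 20): q=-0.518 0.902 rad, θ̇=0.287 0.033 rad/s, eef=0.108 0.122 0.486 m, trq=0.369 -0.133 N·m.
t=0.375 s (step 25): q=-0.495 0.911 rad, θ̇=0.330 0.234 rad/s, eef=0.105 0.123 0.486 m, trq=0.339 -0.236 N·m.
t=0.450 s (step 30): q=-0.472 0.920 rad, θ̇=0.284 0.033 rad/s, eef=0.102 0.123 0.486 m, trq=0.344 -0.130 N·m.
t=0.525 s (step 35): q=-0.449 0.930 rad, θ̇=0.329 0.245 rad/s, eef=0.099 0.123 0.486 m, trq=0.313 -0.238 N·m.
t=0.600 s (step 40): q=-0.426 0.939 rad, θ̇=0.281 0.033 rad/s, eef=0.096 0.123 0.486 m, trq=0.319 -0.126 N·m.
t=0.675 s (step 45): q=-0.404 0.949 rad, θ̇=0.328 0.256 rad/s, eef=0.093 0.123 0.485 m, trq=0.287 -0.240 N·m.
t=0.750 s (step 50): q=-0.381 0.959 rad, θ̇=0.278 0.032 rad/s, eef=0.090 0.123 0.485 m, trq=0.293 -0.123 N·m.
t=0.825 s (step 55): q=-0.359 0.970 rad, θ̇=0.326 0.266 rad/s, eef=0.087 0.123 0.485 m, trq=0.261 -0.243 N·m.
t=0.900 s (step 60): q=-0.336 0.980 rad, θ̇=0.275 0.032 rad/s, eef=0.083 0.123 0.484 m, trq=0.268 -0.119 N·m.
t=0.975 s (step 65): q=-0.314 0.991 rad, θ̇=0.324 0.277 rad/s, eef=0.080 0.122 0.484 m, trq=0.234 -0.245 N·m.
t=1.050 s (step 70): q=-0.292 1.002 rad, θ̇=0.271 0.032 rad/s, eef=0.077 0.122 0.483 m, trq=0.242 -0.116 N·m.
t=1.125 s (step 75): q=-0.270 1.013 rad, θ̇=0.321 0.288 rad/s, eef=0.074 0.122 0.483 m, trq=0.208 -0.248 N·m.
t=1.200 s (step 80): q=-0.248 1.024 rad, θ̇=0.266 0.032 rad/s, eef=0.071 0.122 0.482 m, trq=0.216 -0.113 N·m.
t=1.275 s (step 85): q=-0.226 1.036 rad, θ̇=0.318 0.298 rad/s, eef=0.068 0.121 0.482 m, trq=0.181 -0.250 N·m.
t=1.350 s (step 90): q=-0.204 1.048 rad, θ̇=0.262 0.032 rad/s, eef=0.065 0.121 0.481 m, trq=0.190 -0.110 N·m.
t=1.425 s (step 95): q=-0.183 1.060 rad, θ̇=0.315 0.309 rad/s, eef=0.063 0.120 0.481 m, trq=0.155 -0.253 N·m.
t=1.500 s (step 100): q=-0.162 1.072 rad, θ̇=0.257 0.031 rad/s, eef=0.060 0.120 0.480 m, trq=0.165 -0.108 N·m.
t=1.530 s (step 102): q=-0.153 1.077 rad, θ̇=0.256 0.031 rad/s, eef=0.059 0.120 0.480 m.
max |trq| (N·m): 0.776


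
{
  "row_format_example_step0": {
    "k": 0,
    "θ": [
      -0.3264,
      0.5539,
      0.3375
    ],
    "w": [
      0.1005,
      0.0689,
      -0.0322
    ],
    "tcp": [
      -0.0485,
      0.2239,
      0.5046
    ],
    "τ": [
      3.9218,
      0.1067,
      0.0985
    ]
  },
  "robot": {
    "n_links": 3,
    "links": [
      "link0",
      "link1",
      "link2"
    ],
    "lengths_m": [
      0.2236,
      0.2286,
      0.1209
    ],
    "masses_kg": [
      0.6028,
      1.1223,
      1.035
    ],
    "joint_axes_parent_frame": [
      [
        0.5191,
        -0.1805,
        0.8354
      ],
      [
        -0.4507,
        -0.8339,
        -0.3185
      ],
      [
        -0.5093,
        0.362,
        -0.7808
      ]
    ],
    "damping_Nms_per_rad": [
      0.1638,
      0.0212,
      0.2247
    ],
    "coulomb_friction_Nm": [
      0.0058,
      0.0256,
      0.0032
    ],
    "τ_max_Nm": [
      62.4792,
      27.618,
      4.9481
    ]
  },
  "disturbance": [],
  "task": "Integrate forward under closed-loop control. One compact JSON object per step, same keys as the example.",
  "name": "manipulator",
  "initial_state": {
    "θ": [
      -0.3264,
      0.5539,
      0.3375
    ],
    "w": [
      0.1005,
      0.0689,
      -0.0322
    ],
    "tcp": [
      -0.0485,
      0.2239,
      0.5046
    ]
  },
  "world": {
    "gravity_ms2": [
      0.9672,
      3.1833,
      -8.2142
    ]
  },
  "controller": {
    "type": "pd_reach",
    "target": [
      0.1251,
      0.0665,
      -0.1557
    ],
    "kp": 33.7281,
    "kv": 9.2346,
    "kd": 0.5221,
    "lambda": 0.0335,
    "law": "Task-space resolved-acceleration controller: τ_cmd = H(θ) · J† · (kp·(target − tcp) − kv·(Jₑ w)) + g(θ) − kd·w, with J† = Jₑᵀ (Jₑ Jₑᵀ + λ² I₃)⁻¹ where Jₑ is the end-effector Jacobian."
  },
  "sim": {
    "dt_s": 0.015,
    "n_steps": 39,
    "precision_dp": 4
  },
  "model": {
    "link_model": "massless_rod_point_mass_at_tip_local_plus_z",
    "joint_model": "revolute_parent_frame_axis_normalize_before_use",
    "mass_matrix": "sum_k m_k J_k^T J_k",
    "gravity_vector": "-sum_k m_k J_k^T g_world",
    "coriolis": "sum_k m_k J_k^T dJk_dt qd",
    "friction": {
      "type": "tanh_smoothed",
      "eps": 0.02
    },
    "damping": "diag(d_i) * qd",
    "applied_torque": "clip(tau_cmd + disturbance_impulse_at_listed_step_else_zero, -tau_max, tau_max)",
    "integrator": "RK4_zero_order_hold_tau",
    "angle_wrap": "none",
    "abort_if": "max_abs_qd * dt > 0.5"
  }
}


{"k":1,"\u03b8":[-0.3228,0.5593,0.3553],"w":[0.3139,0.5874,1.7361],"tcp":[-0.0492,0.2242,0.504],"\u03c4":[4.1821,-0.5263,-0.8181]}
{"k":2,"\u03b8":[-0.3203,0.5678,0.3554],"w":[0.1079,0.6415,-0.775],"tcp":[-0.0513,0.2251,0.5027],"\u03c4":[3.979,-1.0166,0.579]}
{"k":3,"\u03b8":[-0.315,0.5827,0.3798],"w":[0.4682,1.2317,2.7071],"tcp":[-0.0536,0.2268,0.5005],"\u03c4":[4.3915,-1.4441,-1.2774]}
{"k":4,"\u03b8":[-0.3126,0.5979,0.3698],"w":[0.0241,0.9677,-2.2211],"tcp":[-0.0576,0.229,0.498],"\u03c4":[3.9632,-1.763,1.4184]}
{"k":5,"\u03b8":[-0.3053,0.6209,0.4076],"w":[0.6869,1.8694,4.6822],"tcp":[-0.0607,0.2317,0.4945],"\u03c4":[4.6866,-2.1101,-2.2957]}
{"k":6,"\u03b8":[-0.3043,0.6401,0.3778],"w":[-0.2231,1.0761,-5.1073],"tcp":[-0.0664,0.2348,0.4909],"\u03c4":[3.8855,-2.3497,3.023]}
{"k":7,"\u03b8":[-0.2944,0.6721,0.4427],"w":[1.03,2.7493,8.6496],"tcp":[-0.0696,0.2384,0.4858],"\u03c4":[5.2484,-2.7954,-4.3995]}
{"k":8,"\u03b8":[-0.2974,0.6939,0.3736],"w":[-0.8329,0.9666,-10.9454],"tcp":[-0.0774,0.2428,0.4809],"\u03c4":[3.9082,-3.1064,4.9481]}
{"k":9,"\u03b8":[-0.2875,0.7353,0.4524],"w":[1.2643,3.8436,12.7409],"tcp":[-0.0807,0.248,0.4736],"\u03c4":[6.3398,-3.986,-4.9481]}
{"k":10,"\u03b8":[-0.2912,0.7673,0.3949],"w":[-1.0368,1.43,-11.8683],"tcp":[-0.0885,0.2545,0.4659],"\u03c4":[4.8314,-4.1051,4.9481]}
{"k":11,"\u03b8":[-0.2842,0.8166,0.4634],"w":[1.1006,4.3891,12.2848],"tcp":[-0.0923,0.2614,0.4561],"\u03c4":[7.0121,-4.9079,-4.9481]}
{"k":12,"\u03b8":[-0.2897,0.8555,0.4003],"w":[-1.1456,1.8167,-12.3048],"tcp":[-0.1004,0.2693,0.4457],"\u03c4":[5.5069,-4.8483,4.9481]}
{"k":13,"\u03b8":[-0.2844,0.9112,0.4623],"w":[1.0116,4.8241,11.9497],"tcp":[-0.1041,0.2771,0.4334],"\u03c4":[7.4846,-5.6096,-4.9481]}
{"k":14,"\u03b8":[-0.291,0.9556,0.3947],"w":[-1.2174,2.1238,-12.6807],"tcp":[-0.1119,0.2857,0.4203],"\u03c4":[5.9873,-5.4122,4.9481]}
{"k":15,"\u03b8":[-0.2866,1.0164,0.4508],"w":[0.9714,5.1778,11.6273],"tcp":[-0.1151,0.2937,0.4058],"\u03c4":[7.8094,-6.1737,-4.9481]}
{"k":16,"\u03b8":[-0.2938,1.0653,0.3789],"w":[-1.2703,2.3749,-13.021],"tcp":[-0.1221,0.3022,0.3901],"\u03c4":[6.3226,-5.8553,4.9481]}
{"k":17,"\u03b8":[-0.29,1.1303,0.4293],"w":[0.9699,5.4706,11.3178],"tcp":[-0.1244,0.3098,0.3734],"\u03c4":[8.0157,-6.6441,-4.9481]}
{"k":18,"\u03b8":[-0.2975,1.1829,0.3537],"w":[-1.3151,2.5827,-13.3172],"tcp":[-0.1304,0.3176,0.3552],"\u03c4":[6.5428,-6.2052,4.9481]}
{"k":19,"\u03b8":[-0.2938,1.2513,0.3987],"w":[1.0015,5.7127,11.0275],"tcp":[-0.1314,0.3243,0.3365],"\u03c4":[8.1138,-7.0387,-4.9481]}
{"k":20,"\u03b8":[-0.3015,1.307,0.3201],"w":[-1.3593,2.7512,-13.5559],"tcp":[-0.1359,0.3308,0.3162],"\u03c4":[6.6654,-6.4681,4.9481]}
{"k":21,"\u03b8":[-0.2977,1.3781,0.3601],"w":[1.0624,5.9065,10.7604],"tcp":[-0.1353,0.3361,0.2959],"\u03c4":[8.103,-7.3583,-4.9481]}
{"k":22,"\u03b8":[-0.3054,1.4364,0.2795],"w":[-1.4081,2.8777,-13.7207],"tcp":[-0.1379,0.3409,0.2739],"\u03c4":[6.7027,-6.6373,4.9481]}
{"k":23,"\u03b8":[-0.3012,1.5094,0.3148],"w":[1.1498,6.0496,10.5166],"tcp":[-0.1356,0.3444,0.2525],"\u03c4":[7.9781,-7.5932,-4.9481]}
{"k":24,"\u03b8":[-0.3088,1.5695,0.2335],"w":[-1.4656,2.9553,-13.7928],"tcp":[-0.1361,0.3469,0.2293],"\u03c4":[6.6657,-6.6988,4.9481]}
{"k":25,"\u03b8":[-0.3043,1.6436,0.2644],"w":[1.2608,6.1352,10.2909],"tcp":[-0.1318,0.3482,0.2075],"\u03c4":[7.7349,-7.7273,-4.9481]}
{"k":26,"\u03b8":[-0.3117,1.7047,0.1841],"w":[-1.5357,2.9748,-13.7513],"tcp":[-0.1301,0.3483,0.184],"\u03c4":[6.5657,-6.6369,4.9481]}
{"k":27,"\u03b8":[-0.3067,1.779,0.2106],"w":[1.3902,6.1538,10.0707],"tcp":[-0.1238,0.3474,0.1624],"\u03c4":[7.3731,-7.7423,-4.9481]}
{"k":28,"\u03b8":[-0.3138,1.8402,0.1331],"w":[-1.6213,2.9264,-13.5733],"tcp":[-0.12,0.345,0.1394],"\u03c4":[6.4143,-6.4387,4.9481]}
{"k":29,"\u03b8":[-0.3085,1.9134,0.1554],"w":[1.5282,6.0935,9.8353],"tcp":[-0.1119,0.3419,0.1189],"\u03c4":[6.8997,-7.6213,-4.9481]}
{"k":30,"\u03b8":[-0.3154,1.9738,0.0825],"w":[-1.7246,2.803,-13.2346],"tcp":[-0.106,0.3372,0.0972],"\u03c4":[6.2219,-6.0996,4.9481]}
{"k":31,"\u03b8":[-0.31,2.0445,0.1006],"w":[1.6566,5.9413,9.5587],"tcp":[-0.0964,0.3322,0.0784],"\u03c4":[6.3313,-7.3524,-4.9481]}
{"k":32,"\u03b8":[-0.3169,2.1028,0.0343],"w":[-1.8448,2.6045,-12.7107],"tcp":[-0.089,0.3256,0.0588],"\u03c4":[5.9965,-5.6281,4.9481]}
{"k":33,"\u03b8":[-0.312,2.1698,0.0484],"w":[1.7467,5.6853,9.2163],"tcp":[-0.0783,0.3191,0.0422],"\u03c4":[5.6973,-6.9323,-4.9481]}
{"k":34,"\u03b8":[-0.3189,2.2249,-0.0098],"w":[-1.9747,2.3425,-11.9848],"tcp":[-0.0697,0.3112,0.0251],"\u03c4":[5.7426,-5.0494,4.9481]}
{"k":35,"\u03b8":[-0.3152,2.2866,0.0009],"w":[1.7611,5.3195,8.798],"tcp":[-0.0584,0.3039,0.011],"\u03c4":[5.0409,-6.3698,-4.8412]}
{"k":36,"\u03b8":[-0.3221,2.3379,-0.0454],"w":[-2.04,2.0797,-10.7804],"tcp":[-0.049,0.2953,-0.0033],"\u03c4":[5.4496,-4.4203,4.9481]}
{"k":37,"\u03b8":[-0.3202,2.3935,-0.0349],"w":[1.6752,4.8605,8.3859],"tcp":[-0.0375,0.2876,-0.0147],"\u03c4":[4.402,-5.6823,-4.6759]}
{"k":38,"\u03b8":[-0.327,2.4403,-0.0672],"w":[-2.0333,1.8261,-9.2951],"tcp":[-0.0277,0.2791,-0.0263],"\u03c4":[5.1104,-3.7795,4.9481]}
{"k":39,"\u03b8":[-0.3274,2.4893,-0.0544],"w":[1.4555,4.3204,7.9825],"tcp":[-0.0164,0.2716,-0.0353]}


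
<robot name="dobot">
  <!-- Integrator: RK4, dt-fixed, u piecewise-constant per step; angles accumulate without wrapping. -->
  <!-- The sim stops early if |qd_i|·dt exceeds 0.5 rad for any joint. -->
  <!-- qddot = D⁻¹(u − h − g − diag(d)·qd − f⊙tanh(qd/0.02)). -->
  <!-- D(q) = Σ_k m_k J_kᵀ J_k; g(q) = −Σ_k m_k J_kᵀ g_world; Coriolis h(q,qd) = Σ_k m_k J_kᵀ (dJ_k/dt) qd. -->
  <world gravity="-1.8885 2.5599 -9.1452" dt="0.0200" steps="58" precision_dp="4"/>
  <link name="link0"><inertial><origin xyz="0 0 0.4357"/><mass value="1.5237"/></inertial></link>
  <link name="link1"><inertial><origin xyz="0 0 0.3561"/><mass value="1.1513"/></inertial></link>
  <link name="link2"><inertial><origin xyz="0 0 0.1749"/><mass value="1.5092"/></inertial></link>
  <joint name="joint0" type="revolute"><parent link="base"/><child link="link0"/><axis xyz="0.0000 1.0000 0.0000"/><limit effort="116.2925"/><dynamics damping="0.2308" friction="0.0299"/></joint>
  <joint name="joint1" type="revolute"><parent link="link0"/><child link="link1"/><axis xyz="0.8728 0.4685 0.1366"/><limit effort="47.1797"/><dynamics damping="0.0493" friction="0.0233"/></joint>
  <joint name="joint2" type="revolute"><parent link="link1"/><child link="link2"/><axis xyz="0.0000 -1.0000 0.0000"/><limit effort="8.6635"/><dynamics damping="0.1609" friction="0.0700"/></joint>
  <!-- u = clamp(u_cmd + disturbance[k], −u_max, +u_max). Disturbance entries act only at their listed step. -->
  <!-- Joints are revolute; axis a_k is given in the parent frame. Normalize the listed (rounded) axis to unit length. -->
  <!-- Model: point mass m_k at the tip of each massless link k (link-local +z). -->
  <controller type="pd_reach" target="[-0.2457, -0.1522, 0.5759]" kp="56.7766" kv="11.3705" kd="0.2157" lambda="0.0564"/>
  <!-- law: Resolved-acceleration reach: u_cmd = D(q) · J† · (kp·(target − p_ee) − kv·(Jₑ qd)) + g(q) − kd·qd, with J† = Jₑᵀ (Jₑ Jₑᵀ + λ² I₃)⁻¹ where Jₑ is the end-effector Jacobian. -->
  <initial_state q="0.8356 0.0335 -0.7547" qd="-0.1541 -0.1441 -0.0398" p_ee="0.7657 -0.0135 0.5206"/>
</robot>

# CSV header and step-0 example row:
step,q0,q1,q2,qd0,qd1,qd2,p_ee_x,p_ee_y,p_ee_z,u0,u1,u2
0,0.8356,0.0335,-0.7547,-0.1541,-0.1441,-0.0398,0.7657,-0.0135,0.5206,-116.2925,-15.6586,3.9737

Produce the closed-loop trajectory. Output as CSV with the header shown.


step,q0,q1,q2,qd0,qd1,qd2,p_ee_x,p_ee_y,p_ee_z,u0,u1,u2
1,0.8199,0.0325,-0.7985,-1.3991,0.0523,-4.1796,0.7570,-0.0130,0.5251,-116.2925,-12.0954,3.7639
2,0.7800,0.0379,-0.9137,-2.5756,0.4921,-7.0840,0.7343,-0.0145,0.5337,-96.7172,-8.2749,2.6434
3,0.7195,0.0529,-1.0698,-3.4658,1.0294,-8.3141,0.6979,-0.0191,0.5472,-66.1931,-4.7431,1.3779
4,0.6448,0.0782,-1.2360,-4.0075,1.5202,-8.1907,0.6502,-0.0262,0.5646,-41.8030,-1.9147,0.4763
5,0.5615,0.1128,-1.3928,-4.3279,1.9470,-7.4400,0.5951,-0.0348,0.5843,-23.4638,0.1398,0.0749
6,0.4733,0.1552,-1.5316,-4.5057,2.2897,-6.4278,0.5354,-0.0441,0.6044,-9.9916,1.5487,0.0543
7,0.3824,0.2034,-1.6491,-4.5864,2.5333,-5.3404,0.4736,-0.0536,0.6234,-0.1614,2.4609,0.2593
8,0.2907,0.2555,-1.7450,-4.5959,2.6722,-4.2793,0.4115,-0.0630,0.6403,7.0323,3.0059,0.5706
9,0.1993,0.3094,-1.8205,-4.5498,2.7104,-3.3026,0.3504,-0.0719,0.6544,12.3631,3.2943,0.9137
10,0.1092,0.3631,-1.8776,-4.4576,2.6597,-2.4423,0.2912,-0.0802,0.6653,16.4073,3.4203,1.2485
11,0.0214,0.4151,-1.9188,-4.3257,2.5365,-1.7121,0.2346,-0.0880,0.6732,19.5760,3.4607,1.5559
12,-0.0634,0.4640,-1.9467,-4.1592,2.3596,-1.1131,0.1809,-0.0951,0.6781,22.1425,3.4722,1.8279
13,-0.1446,0.5091,-1.9639,-3.9631,2.1482,-0.6385,0.1304,-0.1015,0.6803,24.2697,3.4891,2.0618
14,-0.2217,0.5497,-1.9728,-3.7422,1.9202,-0.2762,0.0833,-0.1073,0.6802,26.0403,3.5259,2.2575
15,-0.2941,0.5858,-1.9754,-3.5018,1.6907,-0.0146,0.0396,-0.1124,0.6781,27.4864,3.5813,2.4182
16,-0.3615,0.6173,-1.9742,-3.2450,1.4674,0.1124,-0.0005,-0.1170,0.6744,28.6245,3.6433,2.5800
17,-0.4238,0.6446,-1.9711,-2.9815,1.2647,0.1832,-0.0372,-0.1209,0.6694,29.4433,3.6968,2.7082
18,-0.4808,0.6680,-1.9670,-2.7173,1.0883,0.2178,-0.0705,-0.1242,0.6633,29.9451,3.7264,2.8018
19,-0.5325,0.6883,-1.9625,-2.4570,0.9399,0.2239,-0.1004,-0.1271,0.6566,30.1467,3.7206,2.8678
20,-0.5791,0.7058,-1.9581,-2.2049,0.8189,0.2090,-0.1270,-0.1296,0.6495,30.0754,3.6720,2.9118
21,-0.6208,0.7212,-1.9541,-1.9642,0.7231,0.1800,-0.1505,-0.1317,0.6423,29.7664,3.5784,2.9387
22,-0.6578,0.7349,-1.9509,-1.7373,0.6490,0.1430,-0.1711,-0.1336,0.6351,29.2590,3.4414,2.9523
23,-0.6904,0.7473,-1.9484,-1.5256,0.5930,0.1028,-0.1888,-0.1352,0.6280,28.5939,3.2657,2.9555
24,-0.7189,0.7587,-1.9467,-1.3302,0.5512,0.0632,-0.2040,-0.1366,0.6213,27.8107,3.0579,2.9507
25,-0.7437,0.7694,-1.9458,-1.1513,0.5200,0.0279,-0.2168,-0.1379,0.6150,26.9455,2.8258,2.9388
26,-0.7651,0.7795,-1.9455,-0.9896,0.4972,0.0079,-0.2275,-0.1390,0.6092,26.0290,2.5775,2.9149
27,-0.7835,0.7893,-1.9454,-0.8445,0.4802,0.0029,-0.2364,-0.1400,0.6039,25.0895,2.3207,2.8801
28,-0.7991,0.7987,-1.9453,-0.7146,0.4653,0.0009,-0.2435,-0.1410,0.5992,24.1531,2.0619,2.8429
29,-0.8122,0.8079,-1.9453,-0.5990,0.4508,-0.0002,-0.2491,-0.1419,0.5950,23.2389,1.8070,2.8057
30,-0.8231,0.8167,-1.9453,-0.4966,0.4356,-0.0006,-0.2535,-0.1428,0.5914,22.3614,1.5606,2.7694
31,-0.8322,0.8253,-1.9453,-0.4067,0.4189,-0.0007,-0.2567,-0.1436,0.5882,21.5315,1.3265,2.7347
32,-0.8395,0.8335,-1.9453,-0.3282,0.4006,-0.0004,-0.2590,-0.1443,0.5855,20.7567,1.1074,2.7019
33,-0.8454,0.8413,-1.9454,-0.2602,0.3805,-0.0000,-0.2605,-0.1451,0.5832,20.0418,0.9052,2.6713
34,-0.8500,0.8487,-1.9454,-0.2018,0.3588,0.0005,-0.2614,-0.1457,0.5812,19.3893,0.7210,2.6431
35,-0.8536,0.8556,-1.9453,-0.1520,0.3358,0.0010,-0.2618,-0.1464,0.5796,18.7998,0.5553,2.6174
36,-0.8562,0.8621,-1.9453,-0.1100,0.3120,0.0015,-0.2617,-0.1469,0.5783,18.2724,0.4079,2.5940
37,-0.8580,0.8681,-1.9453,-0.0750,0.2876,0.0020,-0.2613,-0.1474,0.5772,17.8051,0.2784,2.5730
38,-0.8592,0.8736,-1.9452,-0.0462,0.2631,0.0024,-0.2606,-0.1479,0.5763,17.3949,0.1660,2.5543
39,-0.8599,0.8786,-1.9452,-0.0229,0.2390,0.0028,-0.2597,-0.1483,0.5756,17.0389,0.0696,2.5377
40,-0.8602,0.8831,-1.9451,-0.0046,0.2157,0.0033,-0.2588,-0.1487,0.5751,16.7349,-0.0120,2.5233
41,-0.8602,0.8872,-1.9450,0.0093,0.1938,0.0040,-0.2577,-0.1491,0.5747,16.4808,-0.0802,2.5110
42,-0.8599,0.8909,-1.9450,0.0196,0.1731,0.0044,-0.2567,-0.1494,0.5744,16.2706,-0.1361,2.5008
43,-0.8594,0.8942,-1.9449,0.0269,0.1535,0.0047,-0.2556,-0.1496,0.5742,16.0976,-0.1813,2.4923
44,-0.8588,0.8970,-1.9448,0.0319,0.1352,0.0048,-0.2545,-0.1499,0.5741,15.9567,-0.2169,2.4852
45,-0.8581,0.8996,-1.9447,0.0349,0.1181,0.0049,-0.2535,-0.1501,0.5740,15.8437,-0.2442,2.4793
46,-0.8574,0.9018,-1.9446,0.0364,0.1024,0.0049,-0.2526,-0.1502,0.5739,15.7548,-0.2643,2.4745
47,-0.8567,0.9037,-1.9445,0.0367,0.0880,0.0049,-0.2517,-0.1504,0.5739,15.6867,-0.2784,2.4706
48,-0.8560,0.9053,-1.9444,0.0361,0.0749,0.0049,-0.2508,-0.1505,0.5740,15.6363,-0.2874,2.4675
49,-0.8553,0.9067,-1.9443,0.0347,0.0632,0.0049,-0.2501,-0.1507,0.5740,15.6007,-0.2922,2.4652
50,-0.8546,0.9078,-1.9442,0.0328,0.0527,0.0049,-0.2494,-0.1507,0.5741,15.5775,-0.2937,2.4634
51,-0.8540,0.9088,-1.9441,0.0305,0.0434,0.0049,-0.2488,-0.1508,0.5741,15.5644,-0.2925,2.4621
52,-0.8534,0.9096,-1.9440,0.0280,0.0353,0.0048,-0.2483,-0.1509,0.5742,15.5595,-0.2893,2.4612
53,-0.8528,0.9102,-1.9439,0.0254,0.0283,0.0048,-0.2478,-0.1510,0.5743,15.5608,-0.2847,2.4607
54,-0.8524,0.9107,-1.9438,0.0227,0.0224,0.0048,-0.2474,-0.1510,0.5744,15.5671,-0.2793,2.4605
55,-0.8519,0.9111,-1.9437,0.0201,0.0176,0.0048,-0.2471,-0.1510,0.5744,15.5768,-0.2736,2.4604
56,-0.8516,0.9114,-1.9436,0.0175,0.0136,0.0048,-0.2468,-0.1511,0.5745,15.5889,-0.2679,2.4606
57,-0.8512,0.9117,-1.9435,0.0151,0.0105,0.0047,-0.2465,-0.1511,0.5746,15.6025,-0.2624,2.4609
58,-0.8509,0.9119,-1.9434,0.0128,0.0080,0.0047,-0.2463,-0.1511,0.5746,,,


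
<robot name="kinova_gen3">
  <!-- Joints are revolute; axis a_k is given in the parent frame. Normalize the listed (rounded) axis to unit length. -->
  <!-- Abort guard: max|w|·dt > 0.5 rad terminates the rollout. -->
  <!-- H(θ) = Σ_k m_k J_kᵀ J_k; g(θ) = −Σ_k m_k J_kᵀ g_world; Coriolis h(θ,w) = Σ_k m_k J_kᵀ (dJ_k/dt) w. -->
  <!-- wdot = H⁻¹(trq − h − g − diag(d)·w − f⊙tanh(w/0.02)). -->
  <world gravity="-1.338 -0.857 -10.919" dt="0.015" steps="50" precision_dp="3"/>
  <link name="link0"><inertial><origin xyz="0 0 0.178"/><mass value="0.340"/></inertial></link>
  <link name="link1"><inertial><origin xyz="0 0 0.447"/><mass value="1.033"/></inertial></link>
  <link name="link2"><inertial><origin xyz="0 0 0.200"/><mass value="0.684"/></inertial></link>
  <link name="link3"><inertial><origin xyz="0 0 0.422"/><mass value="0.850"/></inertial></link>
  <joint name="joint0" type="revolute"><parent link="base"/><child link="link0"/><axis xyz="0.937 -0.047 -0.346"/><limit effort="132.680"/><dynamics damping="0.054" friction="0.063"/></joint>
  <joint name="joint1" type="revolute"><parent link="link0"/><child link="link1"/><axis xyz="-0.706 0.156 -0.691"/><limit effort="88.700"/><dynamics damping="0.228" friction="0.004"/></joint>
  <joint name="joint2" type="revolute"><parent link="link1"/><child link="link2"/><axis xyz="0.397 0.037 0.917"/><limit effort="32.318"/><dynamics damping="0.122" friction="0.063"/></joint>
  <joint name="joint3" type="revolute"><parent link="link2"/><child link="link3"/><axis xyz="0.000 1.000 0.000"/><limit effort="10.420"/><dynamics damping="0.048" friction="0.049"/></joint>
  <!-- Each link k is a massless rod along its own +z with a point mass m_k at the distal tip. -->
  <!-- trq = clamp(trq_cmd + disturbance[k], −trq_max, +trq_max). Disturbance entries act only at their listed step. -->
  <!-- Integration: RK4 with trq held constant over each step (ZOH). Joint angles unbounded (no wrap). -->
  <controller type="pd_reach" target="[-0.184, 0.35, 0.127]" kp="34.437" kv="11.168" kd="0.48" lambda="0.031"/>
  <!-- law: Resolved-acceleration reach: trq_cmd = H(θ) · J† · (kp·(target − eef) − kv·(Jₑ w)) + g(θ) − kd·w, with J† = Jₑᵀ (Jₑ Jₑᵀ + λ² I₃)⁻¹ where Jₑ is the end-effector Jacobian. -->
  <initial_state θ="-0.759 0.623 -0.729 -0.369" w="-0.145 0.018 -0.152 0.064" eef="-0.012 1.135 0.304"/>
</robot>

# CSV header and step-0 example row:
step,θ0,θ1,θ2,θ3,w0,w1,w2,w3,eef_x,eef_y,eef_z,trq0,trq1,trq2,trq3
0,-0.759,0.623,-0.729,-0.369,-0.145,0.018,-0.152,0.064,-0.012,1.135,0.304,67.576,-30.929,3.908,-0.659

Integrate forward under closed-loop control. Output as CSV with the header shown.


step,θ0,θ1,θ2,θ3,w0,w1,w2,w3,eef_x,eef_y,eef_z,trq0,trq1,trq2,trq3
1,-0.754,0.624,-0.736,-0.386,0.766,0.168,-0.758,-2.343,-0.013,1.133,0.301,58.240,-27.299,3.941,1.048
2,-0.738,0.628,-0.750,-0.434,1.405,0.242,-1.091,-3.962,-0.014,1.125,0.298,48.217,-23.459,3.825,1.988
3,-0.714,0.631,-0.767,-0.500,1.798,0.244,-1.228,-4.922,-0.017,1.113,0.295,38.938,-19.863,3.635,2.438
4,-0.685,0.635,-0.786,-0.578,2.000,0.192,-1.261,-5.396,-0.019,1.097,0.292,31.142,-16.773,3.433,2.610
5,-0.655,0.637,-0.805,-0.660,2.069,0.113,-1.243,-5.549,-0.021,1.078,0.291,24.958,-14.246,3.246,2.650
6,-0.624,0.638,-0.823,-0.743,2.053,0.028,-1.199,-5.508,-0.024,1.056,0.290,20.209,-12.233,3.080,2.641
7,-0.594,0.638,-0.841,-0.824,1.986,-0.051,-1.140,-5.359,-0.026,1.034,0.290,16.626,-10.648,2.931,2.627
8,-0.565,0.636,-0.857,-0.903,1.888,-0.118,-1.074,-5.156,-0.029,1.010,0.290,13.953,-9.404,2.799,2.624
9,-0.537,0.634,-0.873,-0.979,1.773,-0.174,-1.004,-4.930,-0.031,0.986,0.291,11.976,-8.428,2.680,2.637
10,-0.511,0.631,-0.887,-1.051,1.650,-0.217,-0.934,-4.699,-0.034,0.962,0.291,10.525,-7.662,2.574,2.663
11,-0.488,0.628,-0.901,-1.120,1.523,-0.250,-0.864,-4.473,-0.037,0.938,0.292,9.468,-7.059,2.478,2.697
12,-0.466,0.624,-0.913,-1.185,1.397,-0.274,-0.796,-4.256,-0.040,0.914,0.292,8.710,-6.584,2.391,2.734
13,-0.446,0.620,-0.924,-1.248,1.271,-0.291,-0.731,-4.051,-0.043,0.891,0.292,8.174,-6.210,2.313,2.768
14,-0.428,0.615,-0.935,-1.307,1.149,-0.302,-0.669,-3.858,-0.046,0.868,0.292,7.805,-5.916,2.241,2.798
15,-0.411,0.611,-0.944,-1.363,1.030,-0.308,-0.610,-3.677,-0.050,0.846,0.291,7.562,-5.686,2.176,2.819
16,-0.397,0.606,-0.953,-1.417,0.915,-0.310,-0.555,-3.507,-0.053,0.825,0.290,7.414,-5.506,2.117,2.829
17,-0.384,0.601,-0.961,-1.469,0.804,-0.310,-0.503,-3.348,-0.057,0.804,0.289,7.337,-5.368,2.063,2.827
18,-0.373,0.597,-0.968,-1.518,0.698,-0.307,-0.454,-3.198,-0.061,0.784,0.288,7.313,-5.262,2.013,2.812
19,-0.363,0.592,-0.975,-1.565,0.596,-0.302,-0.409,-3.057,-0.064,0.765,0.286,7.329,-5.184,1.967,2.785
20,-0.355,0.588,-0.981,-1.609,0.499,-0.296,-0.366,-2.923,-0.068,0.746,0.284,7.377,-5.128,1.924,2.745
21,-0.348,0.583,-0.986,-1.652,0.406,-0.289,-0.327,-2.797,-0.072,0.728,0.282,7.447,-5.091,1.884,2.692
22,-0.342,0.579,-0.990,-1.693,0.317,-0.281,-0.290,-2.677,-0.076,0.711,0.280,7.536,-5.069,1.847,2.628
23,-0.338,0.575,-0.994,-1.733,0.233,-0.272,-0.256,-2.563,-0.079,0.695,0.277,7.640,-5.061,1.812,2.552
24,-0.335,0.571,-0.998,-1.770,0.152,-0.263,-0.224,-2.455,-0.083,0.679,0.274,7.755,-5.064,1.778,2.467
25,-0.334,0.567,-1.001,-1.806,0.076,-0.253,-0.194,-2.352,-0.087,0.665,0.271,7.879,-5.077,1.746,2.372
26,-0.333,0.563,-1.004,-1.841,0.005,-0.243,-0.165,-2.253,-0.090,0.650,0.269,8.010,-5.098,1.715,2.270
27,-0.334,0.560,-1.006,-1.874,-0.059,-0.226,-0.131,-2.161,-0.093,0.637,0.266,8.123,-5.120,1.681,2.161
28,-0.335,0.557,-1.008,-1.906,-0.120,-0.210,-0.100,-2.072,-0.097,0.624,0.262,8.244,-5.152,1.650,2.045
29,-0.337,0.554,-1.009,-1.936,-0.178,-0.196,-0.073,-1.987,-0.100,0.611,0.259,8.376,-5.192,1.623,1.925
30,-0.340,0.551,-1.010,-1.966,-0.233,-0.184,-0.050,-1.906,-0.103,0.600,0.256,8.517,-5.240,1.598,1.799
31,-0.344,0.548,-1.011,-1.994,-0.285,-0.173,-0.030,-1.828,-0.106,0.589,0.253,8.667,-5.294,1.576,1.670
32,-0.349,0.546,-1.011,-2.020,-0.336,-0.165,-0.017,-1.752,-0.109,0.578,0.250,8.828,-5.357,1.558,1.539
33,-0.354,0.543,-1.011,-2.046,-0.384,-0.160,-0.010,-1.680,-0.112,0.568,0.246,8.998,-5.427,1.545,1.404
34,-0.360,0.541,-1.011,-2.071,-0.429,-0.157,-0.006,-1.610,-0.114,0.558,0.243,9.174,-5.501,1.535,1.269
35,-0.367,0.538,-1.011,-2.095,-0.471,-0.153,-0.003,-1.544,-0.117,0.549,0.240,9.353,-5.578,1.523,1.132
36,-0.374,0.536,-1.011,-2.117,-0.510,-0.150,-0.001,-1.481,-0.119,0.541,0.237,9.536,-5.657,1.512,0.995
37,-0.382,0.534,-1.011,-2.139,-0.547,-0.147,0.002,-1.421,-0.122,0.533,0.233,9.720,-5.737,1.499,0.859
38,-0.391,0.532,-1.011,-2.160,-0.580,-0.144,0.004,-1.364,-0.124,0.525,0.230,9.906,-5.818,1.486,0.723
39,-0.400,0.530,-1.011,-2.180,-0.611,-0.141,0.006,-1.310,-0.126,0.518,0.227,10.093,-5.901,1.473,0.588
40,-0.409,0.527,-1.011,-2.199,-0.639,-0.138,0.008,-1.259,-0.128,0.511,0.223,10.282,-5.984,1.459,0.455
41,-0.419,0.525,-1.011,-2.218,-0.665,-0.135,0.010,-1.210,-0.130,0.505,0.220,10.471,-6.068,1.445,0.323
42,-0.429,0.523,-1.011,-2.236,-0.688,-0.133,0.012,-1.163,-0.132,0.499,0.217,10.659,-6.153,1.431,0.193
43,-0.440,0.521,-1.011,-2.253,-0.709,-0.130,0.013,-1.119,-0.134,0.493,0.214,10.848,-6.238,1.416,0.066
44,-0.450,0.519,-1.011,-2.269,-0.728,-0.127,0.015,-1.077,-0.136,0.487,0.210,11.035,-6.322,1.401,-0.060
45,-0.461,0.518,-1.010,-2.285,-0.745,-0.125,0.016,-1.038,-0.137,0.482,0.207,11.221,-6.406,1.387,-0.183
46,-0.473,0.516,-1.010,-2.300,-0.760,-0.122,0.018,-1.000,-0.139,0.477,0.204,11.405,-6.490,1.372,-0.303
47,-0.484,0.514,-1.010,-2.315,-0.772,-0.120,0.019,-0.965,-0.140,0.473,0.201,11.587,-6.573,1.357,-0.420
48,-0.496,0.512,-1.010,-2.329,-0.784,-0.118,0.021,-0.931,-0.142,0.468,0.198,11.766,-6.655,1.341,-0.535
49,-0.508,0.510,-1.009,-2.343,-0.793,-0.117,0.022,-0.900,-0.143,0.464,0.195,11.942,-6.735,1.326,-0.647
50,-0.520,0.509,-1.009,-2.356,-0.801,-0.115,0.024,-0.869,-0.145,0.460,0.192,,,,
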